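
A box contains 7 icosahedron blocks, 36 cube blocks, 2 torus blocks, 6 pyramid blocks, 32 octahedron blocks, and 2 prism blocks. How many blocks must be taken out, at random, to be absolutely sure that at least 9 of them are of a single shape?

34

An adversary could hand out at most 8 blocks per shape (4 shapes run out sooner): 7 + 8 + 2 + 6 + 8 + 2 = 33 blocks and still no shape has 9.
Pigeonhole: one more block lands in a shape already at 8, so 34 draws are enough and 33 are not.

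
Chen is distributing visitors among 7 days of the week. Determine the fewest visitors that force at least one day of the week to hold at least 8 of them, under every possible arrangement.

50

With 49 visitors one could put exactly 7 in each of the 7 days of the week, and no day of the week would reach 8.
Pigeonhole: one more visitor must land in a day of the week that already has 7, giving it 8.
So 7 × 7 + 1 = 50 visitors are required.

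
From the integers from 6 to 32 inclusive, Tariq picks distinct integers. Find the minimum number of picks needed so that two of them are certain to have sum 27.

20

A set avoiding the sum 27 can contain at most one of each pair {x, 27−x}, plus the 11 elements whose complement lies outside the range.
The integers 14, …, 32 (19 of them) are such a set: any two sum to at least 14+15 = 29 > 27.
By the pigeonhole principle, any 20th integer completes one of the 8 pairs, so 20 choices force a sum of 27.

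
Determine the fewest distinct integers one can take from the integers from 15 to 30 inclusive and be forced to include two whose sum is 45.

9

Group the elements by complementary pair {x, 45−x}: {15,30}, {16,29}, {17,28}, …, giving 8 two-element pairs.
Pigeonhole: treating each of those 8 groups as a pigeonhole, one can pick one integer per group — 8 integers — with no two summing to 45.
The 9th integer lands in an occupied pair, forcing a sum of 45.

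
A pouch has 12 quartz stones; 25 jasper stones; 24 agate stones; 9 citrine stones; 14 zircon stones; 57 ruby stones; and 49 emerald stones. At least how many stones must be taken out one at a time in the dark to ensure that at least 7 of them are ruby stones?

140

In the worst case for collecting ruby stones, every non-ruby stone comes out first.
There are 12 + 25 + 24 + 9 + 14 + 49 = 133 non-ruby stones altogether.
After those, each further stone must be ruby, so 133 + 7 = 140 draws guarantee 7 ruby stones.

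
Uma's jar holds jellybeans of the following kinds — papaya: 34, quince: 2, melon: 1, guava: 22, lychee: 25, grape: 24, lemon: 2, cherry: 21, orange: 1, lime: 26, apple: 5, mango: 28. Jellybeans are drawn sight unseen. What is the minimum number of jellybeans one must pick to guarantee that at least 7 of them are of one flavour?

An adversary could hand out at most 6 jellybeans per flavour (5 flavours run out sooner): 6 + 2 + 1 + 6 + 6 + 6 + 2 + 6 + 1 + 6 + 5 + 6 = 53 jellybeans and still no flavour has 7.
One more jellybean lands in a flavour already at 6, so 54 draws are enough and 53 are not.

54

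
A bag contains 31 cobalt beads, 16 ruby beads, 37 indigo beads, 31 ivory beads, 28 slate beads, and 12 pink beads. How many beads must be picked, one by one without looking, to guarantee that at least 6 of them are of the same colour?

An adversary could hand out at most 5 beads per colour: 5 + 5 + 5 + 5 + 5 + 5 = 30 beads and still no colour has 6.
Pigeonhole: one more bead lands in a colour already at 5, so 31 draws are enough and 30 are not.

31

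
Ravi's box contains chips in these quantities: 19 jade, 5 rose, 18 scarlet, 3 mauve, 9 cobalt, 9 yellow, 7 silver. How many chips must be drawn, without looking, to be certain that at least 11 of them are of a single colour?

54

An adversary could hand out at most 10 chips per colour (5 colours run out sooner): 10 + 5 + 10 + 3 + 9 + 9 + 7 = 53 chips and still no colour has 11.
One more chip lands in a colour already at 10, so 54 draws are enough and 53 are not.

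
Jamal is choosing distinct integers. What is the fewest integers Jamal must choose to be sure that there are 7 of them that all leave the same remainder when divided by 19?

115

Pigeonhole: the 19 residue classes mod 19 are the pigeonholes.
With 114 integers one could put 6 in each residue class and have no class reach 7.
The 115th integer pushes some class to 7, so 19·6 + 1 = 115.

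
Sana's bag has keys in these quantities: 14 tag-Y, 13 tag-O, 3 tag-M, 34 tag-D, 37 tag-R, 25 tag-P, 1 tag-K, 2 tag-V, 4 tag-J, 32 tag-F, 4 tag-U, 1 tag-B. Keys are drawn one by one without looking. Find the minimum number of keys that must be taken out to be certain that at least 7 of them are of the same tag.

An adversary could hand out at most 6 keys per tag (6 tags run out sooner): 6 + 6 + 3 + 6 + 6 + 6 + 1 + 2 + 4 + 6 + 4 + 1 = 51 keys and still no tag has 7.
One more key lands in a tag already at 6, so 52 draws are enough and 51 are not.

52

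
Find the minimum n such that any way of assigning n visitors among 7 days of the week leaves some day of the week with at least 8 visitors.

With 49 visitors one could put exactly 7 in each of the 7 days of the week, and no day of the week would reach 8.
Pigeonhole: one more visitor must land in a day of the week that already has 7, giving it 8.
So 7 × 7 + 1 = 50 visitors are required.

50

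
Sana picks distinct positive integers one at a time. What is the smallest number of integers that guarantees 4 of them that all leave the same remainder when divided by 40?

121

By the pigeonhole principle, the 40 residue classes mod 40 are the pigeonholes.
With 120 integers one could put 3 in each residue class and have no class reach 4.
The 121st integer pushes some class to 4, so 40·3 + 1 = 121.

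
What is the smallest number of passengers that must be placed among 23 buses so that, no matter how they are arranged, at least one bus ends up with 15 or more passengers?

323

With 322 passengers one could put exactly 14 in each of the 23 buses, and no bus would reach 15.
One more passenger must land in a bus that already has 14, giving it 15.
So 23 × 14 + 1 = 323 passengers are required.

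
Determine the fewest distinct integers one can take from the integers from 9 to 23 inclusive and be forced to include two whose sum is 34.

Group the elements by complementary pair {x, 34−x}: {11,23}, {12,22}, {13,21}, …, giving 6 two-element pairs, the single value 17 (it cannot pair with itself since the integers are distinct), and 2 integers whose partner 34−x falls outside [9,23].
Pigeonhole: treating each of those 9 groups as a pigeonhole, one can pick one integer per group — 9 integers — with no two summing to 34.
The 10th integer lands in an occupied pair, forcing a sum of 34.

10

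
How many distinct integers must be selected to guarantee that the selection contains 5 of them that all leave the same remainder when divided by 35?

By the pigeonhole principle, the 35 residue classes mod 35 are the pigeonholes.
With 140 integers one could put 4 in each residue class and have no class reach 5.
The 141st integer pushes some class to 5, so 35·4 + 1 = 141.

141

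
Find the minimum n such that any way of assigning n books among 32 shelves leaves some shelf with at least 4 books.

With 96 books one could put exactly 3 in each of the 32 shelves, and no shelf would reach 4.
By the pigeonhole principle, one more book must land in a shelf that already has 3, giving it 4.
So 32 × 3 + 1 = 97 books are required.

97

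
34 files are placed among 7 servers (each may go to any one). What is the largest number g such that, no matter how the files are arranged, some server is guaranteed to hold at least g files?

By the pigeonhole principle, the 7 servers are the holes and the 34 files are the pigeons.
If every server held at most 4 files, the total would be at most 7 × 4 = 28, which is less than 34.
So some server holds at least ⌈34/7⌉ = 5 files.

5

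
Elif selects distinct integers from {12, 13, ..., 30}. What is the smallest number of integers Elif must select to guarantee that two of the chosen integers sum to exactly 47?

13

Group the elements by complementary pair {x, 47−x}: {17,30}, {18,29}, {19,28}, …, giving 7 two-element pairs and 5 integers whose partner 47−x falls outside [12,30].
Treating each of those 12 groups as a pigeonhole, one can pick one integer per group — 12 integers — with no two summing to 47.
The 13th integer lands in an occupied pair, forcing a sum of 47.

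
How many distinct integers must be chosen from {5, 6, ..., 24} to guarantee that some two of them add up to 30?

Group the elements by complementary pair {x, 30−x}: {6,24}, {7,23}, {8,22}, …, giving 9 two-element pairs, the single value 15 (it cannot pair with itself since the integers are distinct), and 1 integer whose partner 30−x falls outside [5,24].
Treating each of those 11 groups as a pigeonhole, one can pick one integer per group — 11 integers — with no two summing to 30.
The 12th integer lands in an occupied pair, forcing a sum of 30.

12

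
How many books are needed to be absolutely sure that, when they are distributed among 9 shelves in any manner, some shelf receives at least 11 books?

91

With 90 books one could put exactly 10 in each of the 9 shelves, and no shelf would reach 11.
One more book must land in a shelf that already has 10, giving it 11.
So 9 × 10 + 1 = 91 books are required.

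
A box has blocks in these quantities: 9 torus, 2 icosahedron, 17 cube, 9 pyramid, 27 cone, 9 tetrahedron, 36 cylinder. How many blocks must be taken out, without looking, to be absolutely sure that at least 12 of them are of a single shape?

63

An adversary could hand out at most 11 blocks per shape (4 shapes run out sooner): 9 + 2 + 11 + 9 + 11 + 9 + 11 = 62 blocks and still no shape has 12.
By pigeonhole, one more block lands in a shape already at 11, so 63 draws are enough and 62 are not.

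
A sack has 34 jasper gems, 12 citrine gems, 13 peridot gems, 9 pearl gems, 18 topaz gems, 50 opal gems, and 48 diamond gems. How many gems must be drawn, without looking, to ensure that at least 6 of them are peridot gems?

177

In the worst case for collecting peridot gems, every non-peridot gem comes out first.
There are 34 + 12 + 9 + 18 + 50 + 48 = 171 non-peridot gems altogether.
After those, each further gem must be peridot, so 171 + 6 = 177 draws guarantee 6 peridot gems.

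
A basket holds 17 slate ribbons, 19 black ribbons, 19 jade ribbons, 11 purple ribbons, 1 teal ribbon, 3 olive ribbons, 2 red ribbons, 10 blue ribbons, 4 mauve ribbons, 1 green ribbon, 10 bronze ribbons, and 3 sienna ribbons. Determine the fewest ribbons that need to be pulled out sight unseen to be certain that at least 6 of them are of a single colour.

Pigeonhole: put each drawn ribbon into a box by colour. The largest draw with every box below 6 takes min(count, 5) from each colour; colours with fewer than 5 contribute all they have.
Σ min(cᵢ, 5) = 5 + 5 + 5 + 5 + 1 + 3 + 2 + 5 + 4 + 1 + 5 + 3 = 44.
Draw number 44 + 1 = 45 must push one box to 6.

45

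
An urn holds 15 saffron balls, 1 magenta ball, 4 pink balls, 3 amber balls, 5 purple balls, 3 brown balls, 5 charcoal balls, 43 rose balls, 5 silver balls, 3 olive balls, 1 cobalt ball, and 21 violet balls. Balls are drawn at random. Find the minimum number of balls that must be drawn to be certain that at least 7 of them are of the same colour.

Put each drawn ball into a box by colour. The largest draw with every box below 7 takes min(count, 6) from each colour; colours with fewer than 6 contribute all they have.
Σ min(cᵢ, 6) = 6 + 1 + 4 + 3 + 5 + 3 + 5 + 6 + 5 + 3 + 1 + 6 = 48.
Draw number 48 + 1 = 49 must push one box to 7.

49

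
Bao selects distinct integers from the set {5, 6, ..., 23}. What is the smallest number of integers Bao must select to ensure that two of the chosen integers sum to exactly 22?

14

Two chosen integers sum to 22 exactly when both halves of some pair {x, 22−x} with 5 ≤ x ≤ 22−x ≤ 17 are chosen — 6 such pairs.
The remaining 7 elements (those with no distinct partner in range) can never complete a 22-sum, so the worst case takes all of them and one from each pair: 7 + 6 = 13.
By pigeonhole, the 14th integer has to be the second member of some pair, so 13 + 1 = 14.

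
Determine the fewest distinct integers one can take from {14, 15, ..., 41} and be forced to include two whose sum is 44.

Two chosen integers sum to 44 exactly when both halves of some pair {x, 44−x} with 14 ≤ x ≤ 44−x ≤ 30 are chosen — 8 such pairs.
The remaining 12 elements (those with no distinct partner in range) can never complete a 44-sum, so the worst case takes all of them and one from each pair: 12 + 8 = 20.
The 21st integer has to be the second member of some pair, so 20 + 1 = 21.

21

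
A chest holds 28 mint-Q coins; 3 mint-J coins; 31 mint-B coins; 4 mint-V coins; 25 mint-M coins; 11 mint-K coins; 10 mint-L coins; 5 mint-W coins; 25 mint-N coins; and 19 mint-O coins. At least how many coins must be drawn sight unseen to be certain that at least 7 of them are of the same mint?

55

By pigeonhole, put each drawn coin into a box by mint. The largest draw with every box below 7 takes min(count, 6) from each mint; mints with fewer than 6 contribute all they have.
Σ min(cᵢ, 6) = 6 + 3 + 6 + 4 + 6 + 6 + 6 + 5 + 6 + 6 = 54.
Draw number 54 + 1 = 55 must push one box to 7.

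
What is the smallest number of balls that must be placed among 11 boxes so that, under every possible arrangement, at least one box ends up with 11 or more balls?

111

With 110 balls one could put exactly 10 in each of the 11 boxes, and no box would reach 11.
One more ball must land in a box that already has 10, giving it 11.
So 11 × 10 + 1 = 111 balls are required.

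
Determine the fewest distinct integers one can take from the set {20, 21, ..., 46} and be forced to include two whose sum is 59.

18

Two chosen integers sum to 59 exactly when both halves of some pair {x, 59−x} with 20 ≤ x ≤ 59−x ≤ 39 are chosen — 10 such pairs.
The remaining 7 elements (those with no distinct partner in range) can never complete a 59-sum, so the worst case takes all of them and one from each pair: 7 + 10 = 17.
The 18th integer has to be the second member of some pair, so 17 + 1 = 18.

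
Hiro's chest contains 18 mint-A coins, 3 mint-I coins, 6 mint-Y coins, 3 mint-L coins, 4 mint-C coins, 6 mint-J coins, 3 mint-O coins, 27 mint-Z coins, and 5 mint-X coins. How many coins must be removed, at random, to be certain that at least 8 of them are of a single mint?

45

An adversary could hand out at most 7 coins per mint (7 mints run out sooner): 7 + 3 + 6 + 3 + 4 + 6 + 3 + 7 + 5 = 44 coins and still no mint has 8.
One more coin lands in a mint already at 7, so 45 draws are enough and 44 are not.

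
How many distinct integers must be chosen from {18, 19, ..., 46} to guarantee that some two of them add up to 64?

16

Two chosen integers sum to 64 exactly when both halves of some pair {x, 64−x} with 18 ≤ x ≤ 64−x ≤ 46 are chosen — 14 such pairs.
The remaining 1 element (those with no distinct partner in range) can never complete a 64-sum, so the worst case takes all of them and one from each pair: 1 + 14 = 15.
By pigeonhole, the 16th integer has to be the second member of some pair, so 15 + 1 = 16.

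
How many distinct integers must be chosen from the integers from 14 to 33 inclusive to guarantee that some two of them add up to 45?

12

Two chosen integers sum to 45 exactly when both halves of some pair {x, 45−x} with 14 ≤ x ≤ 45−x ≤ 31 are chosen — 9 such pairs.
The remaining 2 elements (those with no distinct partner in range) can never complete a 45-sum, so the worst case takes all of them and one from each pair: 2 + 9 = 11.
By the pigeonhole principle, the 12th integer has to be the second member of some pair, so 11 + 1 = 12.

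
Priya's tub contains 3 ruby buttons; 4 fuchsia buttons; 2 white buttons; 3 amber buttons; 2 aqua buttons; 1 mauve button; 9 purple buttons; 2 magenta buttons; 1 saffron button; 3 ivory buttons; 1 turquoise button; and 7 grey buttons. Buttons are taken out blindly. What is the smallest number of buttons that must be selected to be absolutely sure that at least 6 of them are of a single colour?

33

Pigeonhole: put each drawn button into a box by colour. The largest draw with every box below 6 takes min(count, 5) from each colour; colours with fewer than 5 contribute all they have.
Σ min(cᵢ, 5) = 3 + 4 + 2 + 3 + 2 + 1 + 5 + 2 + 1 + 3 + 1 + 5 = 32.
Draw number 32 + 1 = 33 must push one box to 6.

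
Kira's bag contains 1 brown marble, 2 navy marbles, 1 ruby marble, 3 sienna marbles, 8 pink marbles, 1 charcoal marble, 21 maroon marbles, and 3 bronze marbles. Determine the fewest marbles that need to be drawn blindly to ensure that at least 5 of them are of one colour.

An adversary could hand out at most 4 marbles per colour (6 colours run out sooner): 1 + 2 + 1 + 3 + 4 + 1 + 4 + 3 = 19 marbles and still no colour has 5.
By pigeonhole, one more marble lands in a colour already at 4, so 20 draws are enough and 19 are not.

20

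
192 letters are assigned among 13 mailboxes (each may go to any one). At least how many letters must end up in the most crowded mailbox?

The 13 mailboxes are the holes and the 192 letters are the pigeons.
If every mailbox held at most 14 letters, the total would be at most 13 × 14 = 182, which is less than 192.
So some mailbox holds at least ⌈192/13⌉ = 15 letters.

15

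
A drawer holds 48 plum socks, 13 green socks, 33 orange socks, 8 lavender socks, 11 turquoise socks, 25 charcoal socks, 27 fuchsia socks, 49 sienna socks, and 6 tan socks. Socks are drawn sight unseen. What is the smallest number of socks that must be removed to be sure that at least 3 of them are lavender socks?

In the worst case for collecting lavender socks, every non-lavender sock comes out first.
There are 48 + 13 + 33 + 11 + 25 + 27 + 49 + 6 = 212 non-lavender socks altogether.
After those, each further sock must be lavender, so 212 + 3 = 215 draws guarantee 3 lavender socks.

215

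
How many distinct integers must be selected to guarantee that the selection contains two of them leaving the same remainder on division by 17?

The 17 residue classes mod 17 are the pigeonholes.
With 17 integers one could put 1 in each residue class and have no class reach 2.
The 18th integer pushes some class to 2, so 17·1 + 1 = 18.

18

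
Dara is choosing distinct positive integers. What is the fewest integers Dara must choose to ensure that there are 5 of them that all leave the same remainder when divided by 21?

Pigeonhole: the 21 residue classes mod 21 are the pigeonholes.
With 84 integers one could put 4 in each residue class and have no class reach 5.
The 85th integer pushes some class to 5, so 21·4 + 1 = 85.

85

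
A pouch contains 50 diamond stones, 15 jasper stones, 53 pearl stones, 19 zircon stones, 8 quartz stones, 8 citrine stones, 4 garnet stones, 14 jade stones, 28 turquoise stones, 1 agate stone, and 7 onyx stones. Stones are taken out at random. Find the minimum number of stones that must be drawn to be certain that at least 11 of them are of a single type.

89

By pigeonhole, the 11 types are the holes; the stones drawn are the pigeons.
To avoid 11 of any one type, the worst case takes at most 10 of each type, or every stone of a type that has fewer than 10.
That gives 10 + 10 + 10 + 10 + 8 + 8 + 4 + 10 + 10 + 1 + 7 = 88 stones with no type reaching 11.
The next stone forces some type to 11, so 88 + 1 = 89.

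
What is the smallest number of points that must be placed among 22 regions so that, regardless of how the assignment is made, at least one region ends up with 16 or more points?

With 330 points one could put exactly 15 in each of the 22 regions, and no region would reach 16.
Pigeonhole: one more point must land in a region that already has 15, giving it 16.
So 22 × 15 + 1 = 331 points are required.

331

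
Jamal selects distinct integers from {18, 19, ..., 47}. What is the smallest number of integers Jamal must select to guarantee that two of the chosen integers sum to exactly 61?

A set avoiding the sum 61 can contain at most one of each pair {x, 61−x}, plus the 4 elements whose complement lies outside the range.
The integers 31, …, 47 (17 of them) are such a set: any two sum to at least 31+32 = 63 > 61.
Any 18th integer completes one of the 13 pairs, so 18 choices force a sum of 61.

18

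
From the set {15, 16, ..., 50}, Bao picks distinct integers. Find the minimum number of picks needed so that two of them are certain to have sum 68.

21

Group the elements by complementary pair {x, 68−x}: {18,50}, {19,49}, {20,48}, …, giving 16 two-element pairs, the single value 34 (it cannot pair with itself since the integers are distinct), and 3 integers whose partner 68−x falls outside [15,50].
Treating each of those 20 groups as a pigeonhole, one can pick one integer per group — 20 integers — with no two summing to 68.
The 21st integer lands in an occupied pair, forcing a sum of 68.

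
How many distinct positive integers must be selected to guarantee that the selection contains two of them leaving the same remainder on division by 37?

38

The 37 residue classes mod 37 are the pigeonholes.
With 37 integers one could put 1 in each residue class and have no class reach 2.
The 38th integer pushes some class to 2, so 37·1 + 1 = 38.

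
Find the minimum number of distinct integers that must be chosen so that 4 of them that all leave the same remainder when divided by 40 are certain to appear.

121

By the pigeonhole principle, the 40 residue classes mod 40 are the pigeonholes.
With 120 integers one could put 3 in each residue class and have no class reach 4.
The 121st integer pushes some class to 4, so 40·3 + 1 = 121.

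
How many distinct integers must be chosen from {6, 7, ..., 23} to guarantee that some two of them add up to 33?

12

Group the elements by complementary pair {x, 33−x}: {10,23}, {11,22}, {12,21}, …, giving 7 two-element pairs and 4 integers whose partner 33−x falls outside [6,23].
By pigeonhole, treating each of those 11 groups as a pigeonhole, one can pick one integer per group — 11 integers — with no two summing to 33.
The 12th integer lands in an occupied pair, forcing a sum of 33.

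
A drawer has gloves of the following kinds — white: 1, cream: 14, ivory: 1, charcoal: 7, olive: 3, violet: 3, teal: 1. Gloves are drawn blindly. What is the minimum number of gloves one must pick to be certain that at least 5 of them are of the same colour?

The 7 colours are the holes; the gloves drawn are the pigeons.
To avoid 5 of any one colour, the worst case takes at most 4 of each colour, or every glove of a colour that has fewer than 4.
That gives 1 + 4 + 1 + 4 + 3 + 3 + 1 = 17 gloves with no colour reaching 5.
The next glove forces some colour to 5, so 17 + 1 = 18.

18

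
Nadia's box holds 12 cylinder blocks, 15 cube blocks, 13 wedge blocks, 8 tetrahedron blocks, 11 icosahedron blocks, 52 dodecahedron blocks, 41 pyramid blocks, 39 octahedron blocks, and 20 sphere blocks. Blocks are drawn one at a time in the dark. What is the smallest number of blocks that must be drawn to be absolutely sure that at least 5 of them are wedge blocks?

In the worst case for collecting wedge blocks, every non-wedge block comes out first.
There are 12 + 15 + 8 + 11 + 52 + 41 + 39 + 20 = 198 non-wedge blocks altogether.
After those, each further block must be wedge, so 198 + 5 = 203 draws guarantee 5 wedge blocks.

203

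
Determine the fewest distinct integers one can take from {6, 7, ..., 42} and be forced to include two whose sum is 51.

21

Two chosen integers sum to 51 exactly when both halves of some pair {x, 51−x} with 9 ≤ x ≤ 51−x ≤ 42 are chosen — 17 such pairs.
The remaining 3 elements (those with no distinct partner in range) can never complete a 51-sum, so the worst case takes all of them and one from each pair: 3 + 17 = 20.
By the pigeonhole principle, the 21st integer has to be the second member of some pair, so 20 + 1 = 21.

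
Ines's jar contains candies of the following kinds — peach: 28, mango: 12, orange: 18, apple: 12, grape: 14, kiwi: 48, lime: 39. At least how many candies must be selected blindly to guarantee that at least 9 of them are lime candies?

In the worst case for collecting lime candies, every non-lime candy comes out first.
There are 28 + 12 + 18 + 12 + 14 + 48 = 132 non-lime candies altogether.
After those, each further candy must be lime, so 132 + 9 = 141 draws guarantee 9 lime candies.

141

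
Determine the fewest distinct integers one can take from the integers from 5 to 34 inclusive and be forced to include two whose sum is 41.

17

A set avoiding the sum 41 can contain at most one of each pair {x, 41−x}, plus the 2 elements whose complement lies outside the range.
The integers 5, …, 20 (16 of them) are such a set: any two sum to at least 5+6 = 11 and at most 19+20 = 39 < 41.
By pigeonhole, any 17th integer completes one of the 14 pairs, so 17 choices force a sum of 41.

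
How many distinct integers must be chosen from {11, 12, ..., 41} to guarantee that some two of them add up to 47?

Group the elements by complementary pair {x, 47−x}: {11,36}, {12,35}, {13,34}, …, giving 13 two-element pairs and 5 integers whose partner 47−x falls outside [11,41].
By pigeonhole, treating each of those 18 groups as a pigeonhole, one can pick one integer per group — 18 integers — with no two summing to 47.
The 19th integer lands in an occupied pair, forcing a sum of 47.

19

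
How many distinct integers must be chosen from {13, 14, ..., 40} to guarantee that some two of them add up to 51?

Group the elements by complementary pair {x, 51−x}: {13,38}, {14,37}, {15,36}, …, giving 13 two-element pairs and 2 integers whose partner 51−x falls outside [13,40].
Treating each of those 15 groups as a pigeonhole, one can pick one integer per group — 15 integers — with no two summing to 51.
The 16th integer lands in an occupied pair, forcing a sum of 51.

16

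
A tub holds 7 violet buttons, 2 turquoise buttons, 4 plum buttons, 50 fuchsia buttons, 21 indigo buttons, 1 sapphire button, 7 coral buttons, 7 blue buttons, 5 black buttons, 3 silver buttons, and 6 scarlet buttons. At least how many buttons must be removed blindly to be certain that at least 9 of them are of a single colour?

59

By the pigeonhole principle, put each drawn button into a box by colour. The largest draw with every box below 9 takes min(count, 8) from each colour; colours with fewer than 8 contribute all they have.
Σ min(cᵢ, 8) = 7 + 2 + 4 + 8 + 8 + 1 + 7 + 7 + 5 + 3 + 6 = 58.
Draw number 58 + 1 = 59 must push one box to 9.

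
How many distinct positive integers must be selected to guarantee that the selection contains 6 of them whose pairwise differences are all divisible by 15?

Integers whose pairwise differences are multiples of 15 are exactly those sharing a remainder mod 15. The 15 residue classes mod 15 are the pigeonholes.
With 75 integers one could put 5 in each residue class and have no class reach 6.
The 76th integer pushes some class to 6, so 15·5 + 1 = 76.

76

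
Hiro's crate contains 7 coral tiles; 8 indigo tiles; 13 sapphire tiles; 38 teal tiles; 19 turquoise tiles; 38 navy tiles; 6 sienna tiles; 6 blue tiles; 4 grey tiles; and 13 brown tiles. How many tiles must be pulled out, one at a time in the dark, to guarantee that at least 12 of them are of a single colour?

An adversary could hand out at most 11 tiles per colour (5 colours run out sooner): 7 + 8 + 11 + 11 + 11 + 11 + 6 + 6 + 4 + 11 = 86 tiles and still no colour has 12.
One more tile lands in a colour already at 11, so 87 draws are enough and 86 are not.

87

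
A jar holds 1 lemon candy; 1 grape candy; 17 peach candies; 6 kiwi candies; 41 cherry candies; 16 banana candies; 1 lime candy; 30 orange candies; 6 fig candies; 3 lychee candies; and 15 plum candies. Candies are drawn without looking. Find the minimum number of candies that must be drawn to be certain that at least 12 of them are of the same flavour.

74

By pigeonhole, the 11 flavours are the holes; the candies drawn are the pigeons.
To avoid 12 of any one flavour, the worst case takes at most 11 of each flavour, or every candy of a flavour that has fewer than 11.
That gives 1 + 1 + 11 + 6 + 11 + 11 + 1 + 11 + 6 + 3 + 11 = 73 candies with no flavour reaching 12.
The next candy forces some flavour to 12, so 73 + 1 = 74.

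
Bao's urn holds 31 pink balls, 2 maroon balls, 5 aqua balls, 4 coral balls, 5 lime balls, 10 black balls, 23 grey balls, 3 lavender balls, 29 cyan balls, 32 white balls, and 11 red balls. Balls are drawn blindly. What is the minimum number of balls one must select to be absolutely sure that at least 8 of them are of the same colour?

62

By pigeonhole, put each drawn ball into a box by colour. The largest draw with every box below 8 takes min(count, 7) from each colour; colours with fewer than 7 contribute all they have.
Σ min(cᵢ, 7) = 7 + 2 + 5 + 4 + 5 + 7 + 7 + 3 + 7 + 7 + 7 = 61.
Draw number 61 + 1 = 62 must push one box to 8.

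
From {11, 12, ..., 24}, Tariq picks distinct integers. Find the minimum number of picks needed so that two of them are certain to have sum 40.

Group the elements by complementary pair {x, 40−x}: {16,24}, {17,23}, {18,22}, …, giving 4 two-element pairs; the single value 20 (it cannot pair with itself since the integers are distinct); and 5 integers whose partner 40−x falls outside [11,24].
Treating each of those 10 groups as a pigeonhole, one can pick one integer per group — 10 integers — with no two summing to 40.
The 11th integer lands in an occupied pair, forcing a sum of 40.

11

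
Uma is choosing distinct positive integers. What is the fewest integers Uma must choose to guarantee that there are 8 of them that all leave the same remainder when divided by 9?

Pigeonhole: the 9 residue classes mod 9 are the pigeonholes.
With 63 integers one could put 7 in each residue class and have no class reach 8.
The 64th integer pushes some class to 8, so 9·7 + 1 = 64.

64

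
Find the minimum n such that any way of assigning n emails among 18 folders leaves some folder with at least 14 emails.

235

With 234 emails one could put exactly 13 in each of the 18 folders, and no folder would reach 14.
By pigeonhole, one more email must land in a folder that already has 13, giving it 14.
So 18 × 13 + 1 = 235 emails are required.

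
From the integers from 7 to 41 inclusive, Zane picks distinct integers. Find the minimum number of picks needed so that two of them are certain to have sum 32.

27

A set avoiding the sum 32 can contain at most one of each pair {x, 32−x}, plus the 17 elements whose complement lies outside the range or equal to its own complement.
The integers 16, …, 41 (26 of them) are such a set: any two sum to at least 16+17 = 33 > 32.
By pigeonhole, any 27th integer completes one of the 9 pairs, so 27 choices force a sum of 32.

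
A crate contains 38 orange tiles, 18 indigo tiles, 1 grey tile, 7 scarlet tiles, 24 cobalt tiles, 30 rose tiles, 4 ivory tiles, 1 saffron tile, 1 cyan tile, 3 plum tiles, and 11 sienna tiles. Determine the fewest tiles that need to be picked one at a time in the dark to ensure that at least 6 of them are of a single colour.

Pigeonhole: put each drawn tile into a box by colour. The largest draw with every box below 6 takes min(count, 5) from each colour; colours with fewer than 5 contribute all they have.
Σ min(cᵢ, 5) = 5 + 5 + 1 + 5 + 5 + 5 + 4 + 1 + 1 + 3 + 5 = 40.
Draw number 40 + 1 = 41 must push one box to 6.

41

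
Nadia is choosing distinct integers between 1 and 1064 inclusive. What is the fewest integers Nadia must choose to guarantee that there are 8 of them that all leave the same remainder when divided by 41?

The 41 residue classes mod 41 are the pigeonholes.
With 287 integers one could put 7 in each residue class and have no class reach 8.
The 288th integer pushes some class to 8, so 41·7 + 1 = 288.

288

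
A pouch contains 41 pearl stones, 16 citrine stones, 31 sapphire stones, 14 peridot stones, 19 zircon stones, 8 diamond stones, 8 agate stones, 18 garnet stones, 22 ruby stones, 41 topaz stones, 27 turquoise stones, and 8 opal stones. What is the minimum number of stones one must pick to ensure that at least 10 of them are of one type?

106

An adversary could hand out at most 9 stones per type (diamond, agate, opal run out sooner): 9 + 9 + 9 + 9 + 9 + 8 + 8 + 9 + 9 + 9 + 9 + 8 = 105 stones and still no type has 10.
By the pigeonhole principle, one more stone lands in a type already at 9, so 106 draws are enough and 105 are not.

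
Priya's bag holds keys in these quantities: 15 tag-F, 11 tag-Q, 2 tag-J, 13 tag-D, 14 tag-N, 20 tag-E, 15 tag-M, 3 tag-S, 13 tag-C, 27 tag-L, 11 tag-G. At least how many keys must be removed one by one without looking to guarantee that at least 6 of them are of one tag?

51

Pigeonhole: the 11 tags are the holes; the keys drawn are the pigeons.
To avoid 6 of any one tag, the worst case takes at most 5 of each tag, or every key of a tag that has fewer than 5.
That gives 5 + 5 + 2 + 5 + 5 + 5 + 5 + 3 + 5 + 5 + 5 = 50 keys with no tag reaching 6.
The next key forces some tag to 6, so 50 + 1 = 51.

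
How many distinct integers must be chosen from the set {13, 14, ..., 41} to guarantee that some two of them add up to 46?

20

A set avoiding the sum 46 can contain at most one of each pair {x, 46−x}, plus the 9 elements whose complement lies outside the range or equal to its own complement.
The integers 23, …, 41 (19 of them) are such a set: any two sum to at least 23+24 = 47 > 46.
Any 20th integer completes one of the 10 pairs, so 20 choices force a sum of 46.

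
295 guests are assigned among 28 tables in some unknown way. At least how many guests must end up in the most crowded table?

11

Pigeonhole: the 28 tables are the holes and the 295 guests are the pigeons.
If every table held at most 10 guests, the total would be at most 28 × 10 = 280, which is less than 295.
So some table holds at least ⌈295/28⌉ = 11 guests.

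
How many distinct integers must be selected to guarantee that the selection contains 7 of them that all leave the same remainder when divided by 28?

169

Pigeonhole: the 28 residue classes mod 28 are the pigeonholes.
With 168 integers one could put 6 in each residue class and have no class reach 7.
The 169th integer pushes some class to 7, so 28·6 + 1 = 169.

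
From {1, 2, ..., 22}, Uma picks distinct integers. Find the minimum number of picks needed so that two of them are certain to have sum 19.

Two chosen integers sum to 19 exactly when both halves of some pair {x, 19−x} with 1 ≤ x ≤ 19−x ≤ 18 are chosen — 9 such pairs.
The remaining 4 elements (those with no distinct partner in range) can never complete a 19-sum, so the worst case takes all of them and one from each pair: 4 + 9 = 13.
By pigeonhole, the 14th integer has to be the second member of some pair, so 13 + 1 = 14.

14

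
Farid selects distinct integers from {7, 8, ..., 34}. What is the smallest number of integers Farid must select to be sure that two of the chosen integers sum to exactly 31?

A set avoiding the sum 31 can contain at most one of each pair {x, 31−x}, plus the 10 elements whose complement lies outside the range.
The integers 16, …, 34 (19 of them) are such a set: any two sum to at least 16+17 = 33 > 31.
By the pigeonhole principle, any 20th integer completes one of the 9 pairs, so 20 choices force a sum of 31.

20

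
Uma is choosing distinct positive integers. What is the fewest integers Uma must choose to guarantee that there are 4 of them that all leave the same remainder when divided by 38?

Pigeonhole: the 38 residue classes mod 38 are the pigeonholes.
With 114 integers one could put 3 in each residue class and have no class reach 4.
The 115th integer pushes some class to 4, so 38·3 + 1 = 115.

115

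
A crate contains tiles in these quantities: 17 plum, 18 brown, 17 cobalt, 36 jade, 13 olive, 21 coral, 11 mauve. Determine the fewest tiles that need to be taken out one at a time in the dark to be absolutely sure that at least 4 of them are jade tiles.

In the worst case for collecting jade tiles, every non-jade tile comes out first.
There are 17 + 18 + 17 + 13 + 21 + 11 = 97 non-jade tiles altogether.
After those, each further tile must be jade, so 97 + 4 = 101 draws guarantee 4 jade tiles.

101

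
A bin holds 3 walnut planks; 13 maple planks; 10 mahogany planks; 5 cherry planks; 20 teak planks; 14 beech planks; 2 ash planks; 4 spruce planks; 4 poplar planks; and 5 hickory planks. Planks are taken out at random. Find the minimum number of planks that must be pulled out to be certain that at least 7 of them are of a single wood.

48

An adversary could hand out at most 6 planks per wood (6 woods run out sooner): 3 + 6 + 6 + 5 + 6 + 6 + 2 + 4 + 4 + 5 = 47 planks and still no wood has 7.
Pigeonhole: one more plank lands in a wood already at 6, so 48 draws are enough and 47 are not.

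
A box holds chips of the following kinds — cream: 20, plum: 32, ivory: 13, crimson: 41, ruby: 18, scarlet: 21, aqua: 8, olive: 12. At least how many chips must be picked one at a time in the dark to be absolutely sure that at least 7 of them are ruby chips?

154

In the worst case for collecting ruby chips, every non-ruby chip comes out first.
There are 20 + 32 + 13 + 41 + 21 + 8 + 12 = 147 non-ruby chips altogether.
After those, each further chip must be ruby, so 147 + 7 = 154 draws guarantee 7 ruby chips.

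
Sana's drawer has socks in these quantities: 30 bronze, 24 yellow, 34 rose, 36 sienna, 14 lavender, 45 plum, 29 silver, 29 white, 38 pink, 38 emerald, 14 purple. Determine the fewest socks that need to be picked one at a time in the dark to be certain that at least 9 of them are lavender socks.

In the worst case for collecting lavender socks, every non-lavender sock comes out first.
There are 30 + 24 + 34 + 36 + 45 + 29 + 29 + 38 + 38 + 14 = 317 non-lavender socks altogether.
After those, each further sock must be lavender, so 317 + 9 = 326 draws guarantee 9 lavender socks.

326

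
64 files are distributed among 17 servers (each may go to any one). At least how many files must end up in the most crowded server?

4

The 17 servers are the holes and the 64 files are the pigeons.
If every server held at most 3 files, the total would be at most 17 × 3 = 51, which is less than 64.
So some server holds at least ⌈64/17⌉ = 4 files.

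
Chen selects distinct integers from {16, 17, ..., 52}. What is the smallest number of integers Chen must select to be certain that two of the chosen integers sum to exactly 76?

Two chosen integers sum to 76 exactly when both halves of some pair {x, 76−x} with 24 ≤ x ≤ 76−x ≤ 52 are chosen — 14 such pairs.
The remaining 9 elements (those with no distinct partner in range) can never complete a 76-sum, so the worst case takes all of them and one from each pair: 9 + 14 = 23.
By the pigeonhole principle, the 24th integer has to be the second member of some pair, so 23 + 1 = 24.

24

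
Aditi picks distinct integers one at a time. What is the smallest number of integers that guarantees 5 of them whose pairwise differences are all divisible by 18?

73

Integers whose pairwise differences are multiples of 18 are exactly those sharing a remainder mod 18. The 18 residue classes mod 18 are the pigeonholes.
With 72 integers one could put 4 in each residue class and have no class reach 5.
The 73rd integer pushes some class to 5, so 18·4 + 1 = 73.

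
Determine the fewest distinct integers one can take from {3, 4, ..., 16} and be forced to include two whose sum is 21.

Two chosen integers sum to 21 exactly when both halves of some pair {x, 21−x} with 5 ≤ x ≤ 21−x ≤ 16 are chosen — 6 such pairs.
The remaining 2 elements (those with no distinct partner in range) can never complete a 21-sum, so the worst case takes all of them and one from each pair: 2 + 6 = 8.
Pigeonhole: the 9th integer has to be the second member of some pair, so 8 + 1 = 9.

9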